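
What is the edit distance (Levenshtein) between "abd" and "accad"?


Computing edit distance: "abd" -> "accad"
DP table:
           a    c    c    a    d
      0    1    2    3    4    5
  a   1    0    1    2    3    4
  b   2    1    1    2    3    4
  d   3    2    2    2    3    3
Edit distance = dp[3][5] = 3

3


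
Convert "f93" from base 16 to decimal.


Input: "f93" in base 16
Positional expansion:
  Digit 'f' (value 15) x 16^2 = 3840
  Digit '9' (value 9) x 16^1 = 144
  Digit '3' (value 3) x 16^0 = 3
Sum = 3987

3987


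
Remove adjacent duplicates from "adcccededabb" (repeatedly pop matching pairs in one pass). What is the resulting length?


Input: adcccededabb
Stack-based adjacent duplicate removal:
  Read 'a': push. Stack: a
  Read 'd': push. Stack: ad
  Read 'c': push. Stack: adc
  Read 'c': matches stack top 'c' => pop. Stack: ad
  Read 'c': push. Stack: adc
  Read 'e': push. Stack: adce
  Read 'd': push. Stack: adced
  Read 'e': push. Stack: adcede
  Read 'd': push. Stack: adceded
  Read 'a': push. Stack: adcededa
  Read 'b': push. Stack: adcededab
  Read 'b': matches stack top 'b' => pop. Stack: adcededa
Final stack: "adcededa" (length 8)

8


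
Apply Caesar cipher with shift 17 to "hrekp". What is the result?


Caesar cipher: shift "hrekp" by 17
  'h' (pos 7) + 17 = pos 24 = 'y'
  'r' (pos 17) + 17 = pos 8 = 'i'
  'e' (pos 4) + 17 = pos 21 = 'v'
  'k' (pos 10) + 17 = pos 1 = 'b'
  'p' (pos 15) + 17 = pos 6 = 'g'
Result: yivbg

yivbg


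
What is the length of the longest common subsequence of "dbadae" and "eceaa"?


LCS of "dbadae" and "eceaa"
DP table:
           e    c    e    a    a
      0    0    0    0    0    0
  d   0    0    0    0    0    0
  b   0    0    0    0    0    0
  a   0    0    0    0    1    1
  d   0    0    0    0    1    1
  a   0    0    0    0    1    2
  e   0    1    1    1    1    2
LCS length = dp[6][5] = 2

2


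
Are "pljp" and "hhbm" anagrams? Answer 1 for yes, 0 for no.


Strings: "pljp", "hhbm"
Sorted first:  jlpp
Sorted second: bhhm
Differ at position 0: 'j' vs 'b' => not anagrams

0


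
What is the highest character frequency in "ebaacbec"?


Input: ebaacbec
Character counts:
  'a': 2
  'b': 2
  'c': 2
  'e': 2
Maximum frequency: 2

2


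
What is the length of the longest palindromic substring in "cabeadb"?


Input: "cabeadb"
Checking substrings for palindromes:
  No multi-char palindromic substrings found
Longest palindromic substring: "c" with length 1

1


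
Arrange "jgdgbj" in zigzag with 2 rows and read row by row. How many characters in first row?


Zigzag "jgdgbj" into 2 rows:
Placing characters:
  'j' => row 0
  'g' => row 1
  'd' => row 0
  'g' => row 1
  'b' => row 0
  'j' => row 1
Rows:
  Row 0: "jdb"
  Row 1: "ggj"
First row length: 3

3


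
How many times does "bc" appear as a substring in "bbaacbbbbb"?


Searching for "bc" in "bbaacbbbbb"
Scanning each position:
  Position 0: "bb" => no
  Position 1: "ba" => no
  Position 2: "aa" => no
  Position 3: "ac" => no
  Position 4: "cb" => no
  Position 5: "bb" => no
  Position 6: "bb" => no
  Position 7: "bb" => no
  Position 8: "bb" => no
Total occurrences: 0

0


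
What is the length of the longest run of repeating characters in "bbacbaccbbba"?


Input: "bbacbaccbbba"
Scanning for longest run:
  Position 1 ('b'): continues run of 'b', length=2
  Position 2 ('a'): new char, reset run to 1
  Position 3 ('c'): new char, reset run to 1
  Position 4 ('b'): new char, reset run to 1
  Position 5 ('a'): new char, reset run to 1
  Position 6 ('c'): new char, reset run to 1
  Position 7 ('c'): continues run of 'c', length=2
  Position 8 ('b'): new char, reset run to 1
  Position 9 ('b'): continues run of 'b', length=2
  Position 10 ('b'): continues run of 'b', length=3
  Position 11 ('a'): new char, reset run to 1
Longest run: 'b' with length 3

3


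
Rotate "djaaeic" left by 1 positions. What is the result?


Input: "djaaeic", rotate left by 1
First 1 characters: "d"
Remaining characters: "jaaeic"
Concatenate remaining + first: "jaaeic" + "d" = "jaaeicd"

jaaeicd


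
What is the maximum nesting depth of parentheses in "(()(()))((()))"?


Input: "(()(()))((()))"
Tracking depth:
  Position 0 '(': depth becomes 1
  Position 1 '(': depth becomes 2
  Position 2 ')': depth becomes 1
  Position 3 '(': depth becomes 2
  Position 4 '(': depth becomes 3
  Position 5 ')': depth becomes 2
  Position 6 ')': depth becomes 1
  Position 7 ')': depth becomes 0
  Position 8 '(': depth becomes 1
  Position 9 '(': depth becomes 2
  Position 10 '(': depth becomes 3
  Position 11 ')': depth becomes 2
  Position 12 ')': depth becomes 1
  Position 13 ')': depth becomes 0
Maximum depth reached: 3

3


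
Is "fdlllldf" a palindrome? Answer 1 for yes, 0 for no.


Input: fdlllldf
Reversed: fdlllldf
  Compare pos 0 ('f') with pos 7 ('f'): match
  Compare pos 1 ('d') with pos 6 ('d'): match
  Compare pos 2 ('l') with pos 5 ('l'): match
  Compare pos 3 ('l') with pos 4 ('l'): match
Result: palindrome

1


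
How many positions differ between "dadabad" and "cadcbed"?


Comparing "dadabad" and "cadcbed" position by position:
  Position 0: 'd' vs 'c' => DIFFER
  Position 1: 'a' vs 'a' => same
  Position 2: 'd' vs 'd' => same
  Position 3: 'a' vs 'c' => DIFFER
  Position 4: 'b' vs 'b' => same
  Position 5: 'a' vs 'e' => DIFFER
  Position 6: 'd' vs 'd' => same
Positions that differ: 3

3


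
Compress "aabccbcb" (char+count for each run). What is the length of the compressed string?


Input: aabccbcb
Runs:
  'a' x 2 => "a2"
  'b' x 1 => "b1"
  'c' x 2 => "c2"
  'b' x 1 => "b1"
  'c' x 1 => "c1"
  'b' x 1 => "b1"
Compressed: "a2b1c2b1c1b1"
Compressed length: 12

12


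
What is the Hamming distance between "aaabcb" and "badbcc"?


Comparing "aaabcb" and "badbcc" position by position:
  Position 0: 'a' vs 'b' => differ
  Position 1: 'a' vs 'a' => same
  Position 2: 'a' vs 'd' => differ
  Position 3: 'b' vs 'b' => same
  Position 4: 'c' vs 'c' => same
  Position 5: 'b' vs 'c' => differ
Total differences (Hamming distance): 3

3


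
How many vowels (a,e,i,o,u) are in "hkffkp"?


Input: hkffkp
Checking each character:
  'h' at position 0: consonant
  'k' at position 1: consonant
  'f' at position 2: consonant
  'f' at position 3: consonant
  'k' at position 4: consonant
  'p' at position 5: consonant
Total vowels: 0

0


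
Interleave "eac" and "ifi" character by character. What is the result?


Interleaving "eac" and "ifi":
  Position 0: 'e' from first, 'i' from second => "ei"
  Position 1: 'a' from first, 'f' from second => "af"
  Position 2: 'c' from first, 'i' from second => "ci"
Result: eiafci

eiafci


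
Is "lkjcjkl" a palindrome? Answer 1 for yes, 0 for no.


Input: lkjcjkl
Reversed: lkjcjkl
  Compare pos 0 ('l') with pos 6 ('l'): match
  Compare pos 1 ('k') with pos 5 ('k'): match
  Compare pos 2 ('j') with pos 4 ('j'): match
Result: palindrome

1


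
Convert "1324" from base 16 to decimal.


Input: "1324" in base 16
Positional expansion:
  Digit '1' (value 1) x 16^3 = 4096
  Digit '3' (value 3) x 16^2 = 768
  Digit '2' (value 2) x 16^1 = 32
  Digit '4' (value 4) x 16^0 = 4
Sum = 4900

4900


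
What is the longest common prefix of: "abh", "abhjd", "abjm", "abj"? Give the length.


Words: abh, abhjd, abjm, abj
  Position 0: all 'a' => match
  Position 1: all 'b' => match
  Position 2: ('h', 'h', 'j', 'j') => mismatch, stop
LCP = "ab" (length 2)

2


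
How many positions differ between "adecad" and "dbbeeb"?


Comparing "adecad" and "dbbeeb" position by position:
  Position 0: 'a' vs 'd' => DIFFER
  Position 1: 'd' vs 'b' => DIFFER
  Position 2: 'e' vs 'b' => DIFFER
  Position 3: 'c' vs 'e' => DIFFER
  Position 4: 'a' vs 'e' => DIFFER
  Position 5: 'd' vs 'b' => DIFFER
Positions that differ: 6

6


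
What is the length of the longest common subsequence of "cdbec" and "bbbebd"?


LCS of "cdbec" and "bbbebd"
DP table:
           b    b    b    e    b    d
      0    0    0    0    0    0    0
  c   0    0    0    0    0    0    0
  d   0    0    0    0    0    0    1
  b   0    1    1    1    1    1    1
  e   0    1    1    1    2    2    2
  c   0    1    1    1    2    2    2
LCS length = dp[5][6] = 2

2


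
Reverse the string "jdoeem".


Input: jdoeem
Reading characters right to left:
  Position 5: 'm'
  Position 4: 'e'
  Position 3: 'e'
  Position 2: 'o'
  Position 1: 'd'
  Position 0: 'j'
Reversed: meeodj

meeodj


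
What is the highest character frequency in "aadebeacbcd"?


Input: aadebeacbcd
Character counts:
  'a': 3
  'b': 2
  'c': 2
  'd': 2
  'e': 2
Maximum frequency: 3

3


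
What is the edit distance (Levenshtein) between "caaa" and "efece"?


Computing edit distance: "caaa" -> "efece"
DP table:
           e    f    e    c    e
      0    1    2    3    4    5
  c   1    1    2    3    3    4
  a   2    2    2    3    4    4
  a   3    3    3    3    4    5
  a   4    4    4    4    4    5
Edit distance = dp[4][5] = 5

5


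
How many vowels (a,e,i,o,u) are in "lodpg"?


Input: lodpg
Checking each character:
  'l' at position 0: consonant
  'o' at position 1: vowel (running total: 1)
  'd' at position 2: consonant
  'p' at position 3: consonant
  'g' at position 4: consonant
Total vowels: 1

1


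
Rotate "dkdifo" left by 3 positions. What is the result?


Input: "dkdifo", rotate left by 3
First 3 characters: "dkd"
Remaining characters: "ifo"
Concatenate remaining + first: "ifo" + "dkd" = "ifodkd"

ifodkd


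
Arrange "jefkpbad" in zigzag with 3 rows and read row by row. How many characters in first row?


Zigzag "jefkpbad" into 3 rows:
Placing characters:
  'j' => row 0
  'e' => row 1
  'f' => row 2
  'k' => row 1
  'p' => row 0
  'b' => row 1
  'a' => row 2
  'd' => row 1
Rows:
  Row 0: "jp"
  Row 1: "ekbd"
  Row 2: "fa"
First row length: 2

2


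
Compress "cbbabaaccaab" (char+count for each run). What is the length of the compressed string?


Input: cbbabaaccaab
Runs:
  'c' x 1 => "c1"
  'b' x 2 => "b2"
  'a' x 1 => "a1"
  'b' x 1 => "b1"
  'a' x 2 => "a2"
  'c' x 2 => "c2"
  'a' x 2 => "a2"
  'b' x 1 => "b1"
Compressed: "c1b2a1b1a2c2a2b1"
Compressed length: 16

16


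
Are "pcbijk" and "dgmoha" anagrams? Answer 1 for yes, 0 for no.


Strings: "pcbijk", "dgmoha"
Sorted first:  bcijkp
Sorted second: adghmo
Differ at position 0: 'b' vs 'a' => not anagrams

0


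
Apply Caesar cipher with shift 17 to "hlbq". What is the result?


Caesar cipher: shift "hlbq" by 17
  'h' (pos 7) + 17 = pos 24 = 'y'
  'l' (pos 11) + 17 = pos 2 = 'c'
  'b' (pos 1) + 17 = pos 18 = 's'
  'q' (pos 16) + 17 = pos 7 = 'h'
Result: ycsh

ycsh


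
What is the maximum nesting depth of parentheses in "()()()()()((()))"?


Input: "()()()()()((()))"
Tracking depth:
  Position 0 '(': depth becomes 1
  Position 1 ')': depth becomes 0
  Position 2 '(': depth becomes 1
  Position 3 ')': depth becomes 0
  Position 4 '(': depth becomes 1
  Position 5 ')': depth becomes 0
  Position 6 '(': depth becomes 1
  Position 7 ')': depth becomes 0
  Position 8 '(': depth becomes 1
  Position 9 ')': depth becomes 0
  Position 10 '(': depth becomes 1
  Position 11 '(': depth becomes 2
  Position 12 '(': depth becomes 3
  Position 13 ')': depth becomes 2
  Position 14 ')': depth becomes 1
  Position 15 ')': depth becomes 0
Maximum depth reached: 3

3


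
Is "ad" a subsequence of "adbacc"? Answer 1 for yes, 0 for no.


Check if "ad" is a subsequence of "adbacc"
Greedy scan:
  Position 0 ('a'): matches sub[0] = 'a'
  Position 1 ('d'): matches sub[1] = 'd'
  Position 2 ('b'): no match needed
  Position 3 ('a'): no match needed
  Position 4 ('c'): no match needed
  Position 5 ('c'): no match needed
All 2 characters matched => is a subsequence

1


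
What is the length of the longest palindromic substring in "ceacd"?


Input: "ceacd"
Checking substrings for palindromes:
  No multi-char palindromic substrings found
Longest palindromic substring: "c" with length 1

1


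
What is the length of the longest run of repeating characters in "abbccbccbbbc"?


Input: "abbccbccbbbc"
Scanning for longest run:
  Position 1 ('b'): new char, reset run to 1
  Position 2 ('b'): continues run of 'b', length=2
  Position 3 ('c'): new char, reset run to 1
  Position 4 ('c'): continues run of 'c', length=2
  Position 5 ('b'): new char, reset run to 1
  Position 6 ('c'): new char, reset run to 1
  Position 7 ('c'): continues run of 'c', length=2
  Position 8 ('b'): new char, reset run to 1
  Position 9 ('b'): continues run of 'b', length=2
  Position 10 ('b'): continues run of 'b', length=3
  Position 11 ('c'): new char, reset run to 1
Longest run: 'b' with length 3

3


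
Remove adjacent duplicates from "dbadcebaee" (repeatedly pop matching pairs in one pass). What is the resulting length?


Input: dbadcebaee
Stack-based adjacent duplicate removal:
  Read 'd': push. Stack: d
  Read 'b': push. Stack: db
  Read 'a': push. Stack: dba
  Read 'd': push. Stack: dbad
  Read 'c': push. Stack: dbadc
  Read 'e': push. Stack: dbadce
  Read 'b': push. Stack: dbadceb
  Read 'a': push. Stack: dbadceba
  Read 'e': push. Stack: dbadcebae
  Read 'e': matches stack top 'e' => pop. Stack: dbadceba
Final stack: "dbadceba" (length 8)

8


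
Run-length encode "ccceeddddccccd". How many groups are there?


Input: ccceeddddccccd
Scanning for consecutive runs:
  Group 1: 'c' x 3 (positions 0-2)
  Group 2: 'e' x 2 (positions 3-4)
  Group 3: 'd' x 4 (positions 5-8)
  Group 4: 'c' x 4 (positions 9-12)
  Group 5: 'd' x 1 (positions 13-13)
Total groups: 5

5


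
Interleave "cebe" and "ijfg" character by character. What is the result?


Interleaving "cebe" and "ijfg":
  Position 0: 'c' from first, 'i' from second => "ci"
  Position 1: 'e' from first, 'j' from second => "ej"
  Position 2: 'b' from first, 'f' from second => "bf"
  Position 3: 'e' from first, 'g' from second => "eg"
Result: ciejbfeg

ciejbfeg


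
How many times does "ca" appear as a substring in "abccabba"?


Searching for "ca" in "abccabba"
Scanning each position:
  Position 0: "ab" => no
  Position 1: "bc" => no
  Position 2: "cc" => no
  Position 3: "ca" => MATCH
  Position 4: "ab" => no
  Position 5: "bb" => no
  Position 6: "ba" => no
Total occurrences: 1

1


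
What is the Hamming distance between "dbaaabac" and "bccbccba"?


Comparing "dbaaabac" and "bccbccba" position by position:
  Position 0: 'd' vs 'b' => differ
  Position 1: 'b' vs 'c' => differ
  Position 2: 'a' vs 'c' => differ
  Position 3: 'a' vs 'b' => differ
  Position 4: 'a' vs 'c' => differ
  Position 5: 'b' vs 'c' => differ
  Position 6: 'a' vs 'b' => differ
  Position 7: 'c' vs 'a' => differ
Total differences (Hamming distance): 8

8


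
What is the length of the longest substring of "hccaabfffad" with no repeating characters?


Input: "hccaabfffad"
Sliding window (track last position of each char):
  Position 0 ('h'): window [0,0] length 1 -- new best
  Position 1 ('c'): window [0,1] length 2 -- new best
  Position 2 ('c'): repeat (last at 1), move window start to 2
  Position 2 ('c'): window [2,2] length 1
  Position 3 ('a'): window [2,3] length 2
  Position 4 ('a'): repeat (last at 3), move window start to 4
  Position 4 ('a'): window [4,4] length 1
  Position 5 ('b'): window [4,5] length 2
  Position 6 ('f'): window [4,6] length 3 -- new best
  Position 7 ('f'): repeat (last at 6), move window start to 7
  Position 7 ('f'): window [7,7] length 1
  Position 8 ('f'): repeat (last at 7), move window start to 8
  Position 8 ('f'): window [8,8] length 1
  Position 9 ('a'): window [8,9] length 2
  Position 10 ('d'): window [8,10] length 3
Longest substring with no repeats: "abf" with length 3

3


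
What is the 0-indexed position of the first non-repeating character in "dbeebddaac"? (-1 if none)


Input: dbeebddaac
Character frequencies:
  'a': 2
  'b': 2
  'c': 1
  'd': 3
  'e': 2
Scanning left to right for freq == 1:
  Position 0 ('d'): freq=3, skip
  Position 1 ('b'): freq=2, skip
  Position 2 ('e'): freq=2, skip
  Position 3 ('e'): freq=2, skip
  Position 4 ('b'): freq=2, skip
  Position 5 ('d'): freq=3, skip
  Position 6 ('d'): freq=3, skip
  Position 7 ('a'): freq=2, skip
  Position 8 ('a'): freq=2, skip
  Position 9 ('c'): unique! => answer = 9

9


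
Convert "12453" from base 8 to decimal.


Input: "12453" in base 8
Positional expansion:
  Digit '1' (value 1) x 8^4 = 4096
  Digit '2' (value 2) x 8^3 = 1024
  Digit '4' (value 4) x 8^2 = 256
  Digit '5' (value 5) x 8^1 = 40
  Digit '3' (value 3) x 8^0 = 3
Sum = 5419

5419


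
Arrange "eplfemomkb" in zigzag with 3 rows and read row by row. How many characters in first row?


Zigzag "eplfemomkb" into 3 rows:
Placing characters:
  'e' => row 0
  'p' => row 1
  'l' => row 2
  'f' => row 1
  'e' => row 0
  'm' => row 1
  'o' => row 2
  'm' => row 1
  'k' => row 0
  'b' => row 1
Rows:
  Row 0: "eek"
  Row 1: "pfmmb"
  Row 2: "lo"
First row length: 3

3


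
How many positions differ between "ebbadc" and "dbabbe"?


Comparing "ebbadc" and "dbabbe" position by position:
  Position 0: 'e' vs 'd' => DIFFER
  Position 1: 'b' vs 'b' => same
  Position 2: 'b' vs 'a' => DIFFER
  Position 3: 'a' vs 'b' => DIFFER
  Position 4: 'd' vs 'b' => DIFFER
  Position 5: 'c' vs 'e' => DIFFER
Positions that differ: 5

5


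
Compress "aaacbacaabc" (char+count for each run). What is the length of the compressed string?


Input: aaacbacaabc
Runs:
  'a' x 3 => "a3"
  'c' x 1 => "c1"
  'b' x 1 => "b1"
  'a' x 1 => "a1"
  'c' x 1 => "c1"
  'a' x 2 => "a2"
  'b' x 1 => "b1"
  'c' x 1 => "c1"
Compressed: "a3c1b1a1c1a2b1c1"
Compressed length: 16

16


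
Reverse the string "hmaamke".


Input: hmaamke
Reading characters right to left:
  Position 6: 'e'
  Position 5: 'k'
  Position 4: 'm'
  Position 3: 'a'
  Position 2: 'a'
  Position 1: 'm'
  Position 0: 'h'
Reversed: ekmaamh

ekmaamh


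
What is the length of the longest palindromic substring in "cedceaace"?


Input: "cedceaace"
Checking substrings for palindromes:
  [5:7] "aa" (len 2) => palindrome
Longest palindromic substring: "aa" with length 2

2


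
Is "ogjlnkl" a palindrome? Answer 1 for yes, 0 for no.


Input: ogjlnkl
Reversed: lknljgo
  Compare pos 0 ('o') with pos 6 ('l'): MISMATCH
  Compare pos 1 ('g') with pos 5 ('k'): MISMATCH
  Compare pos 2 ('j') with pos 4 ('n'): MISMATCH
Result: not a palindrome

0


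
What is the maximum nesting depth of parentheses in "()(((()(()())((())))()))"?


Input: "()(((()(()())((())))()))"
Tracking depth:
  Position 0 '(': depth becomes 1
  Position 1 ')': depth becomes 0
  Position 2 '(': depth becomes 1
  Position 3 '(': depth becomes 2
  Position 4 '(': depth becomes 3
  Position 5 '(': depth becomes 4
  Position 6 ')': depth becomes 3
  Position 7 '(': depth becomes 4
  Position 8 '(': depth becomes 5
  Position 9 ')': depth becomes 4
  Position 10 '(': depth becomes 5
  Position 11 ')': depth becomes 4
  Position 12 ')': depth becomes 3
  Position 13 '(': depth becomes 4
  Position 14 '(': depth becomes 5
  Position 15 '(': depth becomes 6
  Position 16 ')': depth becomes 5
  Position 17 ')': depth becomes 4
  Position 18 ')': depth becomes 3
  Position 19 ')': depth becomes 2
  Position 20 '(': depth becomes 3
  Position 21 ')': depth becomes 2
  Position 22 ')': depth becomes 1
  Position 23 ')': depth becomes 0
Maximum depth reached: 6

6


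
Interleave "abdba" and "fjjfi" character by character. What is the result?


Interleaving "abdba" and "fjjfi":
  Position 0: 'a' from first, 'f' from second => "af"
  Position 1: 'b' from first, 'j' from second => "bj"
  Position 2: 'd' from first, 'j' from second => "dj"
  Position 3: 'b' from first, 'f' from second => "bf"
  Position 4: 'a' from first, 'i' from second => "ai"
Result: afbjdjbfai

afbjdjbfai


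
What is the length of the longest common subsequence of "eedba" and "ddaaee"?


LCS of "eedba" and "ddaaee"
DP table:
           d    d    a    a    e    e
      0    0    0    0    0    0    0
  e   0    0    0    0    0    1    1
  e   0    0    0    0    0    1    2
  d   0    1    1    1    1    1    2
  b   0    1    1    1    1    1    2
  a   0    1    1    2    2    2    2
LCS length = dp[5][6] = 2

2


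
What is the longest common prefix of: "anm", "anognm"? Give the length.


Words: anm, anognm
  Position 0: all 'a' => match
  Position 1: all 'n' => match
  Position 2: ('m', 'o') => mismatch, stop
LCP = "an" (length 2)

2


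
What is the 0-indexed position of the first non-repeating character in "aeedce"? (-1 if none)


Input: aeedce
Character frequencies:
  'a': 1
  'c': 1
  'd': 1
  'e': 3
Scanning left to right for freq == 1:
  Position 0 ('a'): unique! => answer = 0

0


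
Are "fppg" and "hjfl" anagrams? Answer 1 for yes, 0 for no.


Strings: "fppg", "hjfl"
Sorted first:  fgpp
Sorted second: fhjl
Differ at position 1: 'g' vs 'h' => not anagrams

0


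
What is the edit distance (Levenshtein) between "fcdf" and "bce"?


Computing edit distance: "fcdf" -> "bce"
DP table:
           b    c    e
      0    1    2    3
  f   1    1    2    3
  c   2    2    1    2
  d   3    3    2    2
  f   4    4    3    3
Edit distance = dp[4][3] = 3

3


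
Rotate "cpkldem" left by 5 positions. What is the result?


Input: "cpkldem", rotate left by 5
First 5 characters: "cpkld"
Remaining characters: "em"
Concatenate remaining + first: "em" + "cpkld" = "emcpkld"

emcpkld


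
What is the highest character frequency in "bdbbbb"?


Input: bdbbbb
Character counts:
  'b': 5
  'd': 1
Maximum frequency: 5

5


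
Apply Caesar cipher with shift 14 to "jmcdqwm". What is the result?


Caesar cipher: shift "jmcdqwm" by 14
  'j' (pos 9) + 14 = pos 23 = 'x'
  'm' (pos 12) + 14 = pos 0 = 'a'
  'c' (pos 2) + 14 = pos 16 = 'q'
  'd' (pos 3) + 14 = pos 17 = 'r'
  'q' (pos 16) + 14 = pos 4 = 'e'
  'w' (pos 22) + 14 = pos 10 = 'k'
  'm' (pos 12) + 14 = pos 0 = 'a'
Result: xaqreka

xaqreka


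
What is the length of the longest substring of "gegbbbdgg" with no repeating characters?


Input: "gegbbbdgg"
Sliding window (track last position of each char):
  Position 0 ('g'): window [0,0] length 1 -- new best
  Position 1 ('e'): window [0,1] length 2 -- new best
  Position 2 ('g'): repeat (last at 0), move window start to 1
  Position 2 ('g'): window [1,2] length 2
  Position 3 ('b'): window [1,3] length 3 -- new best
  Position 4 ('b'): repeat (last at 3), move window start to 4
  Position 4 ('b'): window [4,4] length 1
  Position 5 ('b'): repeat (last at 4), move window start to 5
  Position 5 ('b'): window [5,5] length 1
  Position 6 ('d'): window [5,6] length 2
  Position 7 ('g'): window [5,7] length 3
  Position 8 ('g'): repeat (last at 7), move window start to 8
  Position 8 ('g'): window [8,8] length 1
Longest substring with no repeats: "egb" with length 3

3


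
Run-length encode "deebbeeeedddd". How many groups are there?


Input: deebbeeeedddd
Scanning for consecutive runs:
  Group 1: 'd' x 1 (positions 0-0)
  Group 2: 'e' x 2 (positions 1-2)
  Group 3: 'b' x 2 (positions 3-4)
  Group 4: 'e' x 4 (positions 5-8)
  Group 5: 'd' x 4 (positions 9-12)
Total groups: 5

5


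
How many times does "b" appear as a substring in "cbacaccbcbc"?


Searching for "b" in "cbacaccbcbc"
Scanning each position:
  Position 0: "c" => no
  Position 1: "b" => MATCH
  Position 2: "a" => no
  Position 3: "c" => no
  Position 4: "a" => no
  Position 5: "c" => no
  Position 6: "c" => no
  Position 7: "b" => MATCH
  Position 8: "c" => no
  Position 9: "b" => MATCH
  Position 10: "c" => no
Total occurrences: 3

3


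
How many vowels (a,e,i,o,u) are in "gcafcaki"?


Input: gcafcaki
Checking each character:
  'g' at position 0: consonant
  'c' at position 1: consonant
  'a' at position 2: vowel (running total: 1)
  'f' at position 3: consonant
  'c' at position 4: consonant
  'a' at position 5: vowel (running total: 2)
  'k' at position 6: consonant
  'i' at position 7: vowel (running total: 3)
Total vowels: 3

3


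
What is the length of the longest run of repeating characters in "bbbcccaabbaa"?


Input: "bbbcccaabbaa"
Scanning for longest run:
  Position 1 ('b'): continues run of 'b', length=2
  Position 2 ('b'): continues run of 'b', length=3
  Position 3 ('c'): new char, reset run to 1
  Position 4 ('c'): continues run of 'c', length=2
  Position 5 ('c'): continues run of 'c', length=3
  Position 6 ('a'): new char, reset run to 1
  Position 7 ('a'): continues run of 'a', length=2
  Position 8 ('b'): new char, reset run to 1
  Position 9 ('b'): continues run of 'b', length=2
  Position 10 ('a'): new char, reset run to 1
  Position 11 ('a'): continues run of 'a', length=2
Longest run: 'b' with length 3

3


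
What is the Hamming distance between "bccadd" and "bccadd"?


Comparing "bccadd" and "bccadd" position by position:
  Position 0: 'b' vs 'b' => same
  Position 1: 'c' vs 'c' => same
  Position 2: 'c' vs 'c' => same
  Position 3: 'a' vs 'a' => same
  Position 4: 'd' vs 'd' => same
  Position 5: 'd' vs 'd' => same
Total differences (Hamming distance): 0

0


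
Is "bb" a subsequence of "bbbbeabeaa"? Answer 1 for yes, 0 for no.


Check if "bb" is a subsequence of "bbbbeabeaa"
Greedy scan:
  Position 0 ('b'): matches sub[0] = 'b'
  Position 1 ('b'): matches sub[1] = 'b'
  Position 2 ('b'): no match needed
  Position 3 ('b'): no match needed
  Position 4 ('e'): no match needed
  Position 5 ('a'): no match needed
  Position 6 ('b'): no match needed
  Position 7 ('e'): no match needed
  Position 8 ('a'): no match needed
  Position 9 ('a'): no match needed
All 2 characters matched => is a subsequence

1


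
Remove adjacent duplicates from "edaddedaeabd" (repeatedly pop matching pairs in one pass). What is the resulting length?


Input: edaddedaeabd
Stack-based adjacent duplicate removal:
  Read 'e': push. Stack: e
  Read 'd': push. Stack: ed
  Read 'a': push. Stack: eda
  Read 'd': push. Stack: edad
  Read 'd': matches stack top 'd' => pop. Stack: eda
  Read 'e': push. Stack: edae
  Read 'd': push. Stack: edaed
  Read 'a': push. Stack: edaeda
  Read 'e': push. Stack: edaedae
  Read 'a': push. Stack: edaedaea
  Read 'b': push. Stack: edaedaeab
  Read 'd': push. Stack: edaedaeabd
Final stack: "edaedaeabd" (length 10)

10


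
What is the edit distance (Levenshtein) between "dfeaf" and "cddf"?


Computing edit distance: "dfeaf" -> "cddf"
DP table:
           c    d    d    f
      0    1    2    3    4
  d   1    1    1    2    3
  f   2    2    2    2    2
  e   3    3    3    3    3
  a   4    4    4    4    4
  f   5    5    5    5    4
Edit distance = dp[5][4] = 4

4


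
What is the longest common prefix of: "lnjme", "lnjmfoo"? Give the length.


Words: lnjme, lnjmfoo
  Position 0: all 'l' => match
  Position 1: all 'n' => match
  Position 2: all 'j' => match
  Position 3: all 'm' => match
  Position 4: ('e', 'f') => mismatch, stop
LCP = "lnjm" (length 4)

4


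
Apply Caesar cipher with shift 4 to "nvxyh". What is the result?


Caesar cipher: shift "nvxyh" by 4
  'n' (pos 13) + 4 = pos 17 = 'r'
  'v' (pos 21) + 4 = pos 25 = 'z'
  'x' (pos 23) + 4 = pos 1 = 'b'
  'y' (pos 24) + 4 = pos 2 = 'c'
  'h' (pos 7) + 4 = pos 11 = 'l'
Result: rzbcl

rzbcl


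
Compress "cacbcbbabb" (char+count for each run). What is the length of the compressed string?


Input: cacbcbbabb
Runs:
  'c' x 1 => "c1"
  'a' x 1 => "a1"
  'c' x 1 => "c1"
  'b' x 1 => "b1"
  'c' x 1 => "c1"
  'b' x 2 => "b2"
  'a' x 1 => "a1"
  'b' x 2 => "b2"
Compressed: "c1a1c1b1c1b2a1b2"
Compressed length: 16

16


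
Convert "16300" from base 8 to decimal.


Input: "16300" in base 8
Positional expansion:
  Digit '1' (value 1) x 8^4 = 4096
  Digit '6' (value 6) x 8^3 = 3072
  Digit '3' (value 3) x 8^2 = 192
  Digit '0' (value 0) x 8^1 = 0
  Digit '0' (value 0) x 8^0 = 0
Sum = 7360

7360


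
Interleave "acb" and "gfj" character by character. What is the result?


Interleaving "acb" and "gfj":
  Position 0: 'a' from first, 'g' from second => "ag"
  Position 1: 'c' from first, 'f' from second => "cf"
  Position 2: 'b' from first, 'j' from second => "bj"
Result: agcfbj

agcfbj


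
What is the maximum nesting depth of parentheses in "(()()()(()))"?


Input: "(()()()(()))"
Tracking depth:
  Position 0 '(': depth becomes 1
  Position 1 '(': depth becomes 2
  Position 2 ')': depth becomes 1
  Position 3 '(': depth becomes 2
  Position 4 ')': depth becomes 1
  Position 5 '(': depth becomes 2
  Position 6 ')': depth becomes 1
  Position 7 '(': depth becomes 2
  Position 8 '(': depth becomes 3
  Position 9 ')': depth becomes 2
  Position 10 ')': depth becomes 1
  Position 11 ')': depth becomes 0
Maximum depth reached: 3

3


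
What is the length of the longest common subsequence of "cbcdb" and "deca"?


LCS of "cbcdb" and "deca"
DP table:
           d    e    c    a
      0    0    0    0    0
  c   0    0    0    1    1
  b   0    0    0    1    1
  c   0    0    0    1    1
  d   0    1    1    1    1
  b   0    1    1    1    1
LCS length = dp[5][4] = 1

1


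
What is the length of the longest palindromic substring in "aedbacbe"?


Input: "aedbacbe"
Checking substrings for palindromes:
  No multi-char palindromic substrings found
Longest palindromic substring: "a" with length 1

1


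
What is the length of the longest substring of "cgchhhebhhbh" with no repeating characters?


Input: "cgchhhebhhbh"
Sliding window (track last position of each char):
  Position 0 ('c'): window [0,0] length 1 -- new best
  Position 1 ('g'): window [0,1] length 2 -- new best
  Position 2 ('c'): repeat (last at 0), move window start to 1
  Position 2 ('c'): window [1,2] length 2
  Position 3 ('h'): window [1,3] length 3 -- new best
  Position 4 ('h'): repeat (last at 3), move window start to 4
  Position 4 ('h'): window [4,4] length 1
  Position 5 ('h'): repeat (last at 4), move window start to 5
  Position 5 ('h'): window [5,5] length 1
  Position 6 ('e'): window [5,6] length 2
  Position 7 ('b'): window [5,7] length 3
  Position 8 ('h'): repeat (last at 5), move window start to 6
  Position 8 ('h'): window [6,8] length 3
  Position 9 ('h'): repeat (last at 8), move window start to 9
  Position 9 ('h'): window [9,9] length 1
  Position 10 ('b'): window [9,10] length 2
  Position 11 ('h'): repeat (last at 9), move window start to 10
  Position 11 ('h'): window [10,11] length 2
Longest substring with no repeats: "gch" with length 3

3


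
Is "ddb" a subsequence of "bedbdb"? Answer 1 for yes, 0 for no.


Check if "ddb" is a subsequence of "bedbdb"
Greedy scan:
  Position 0 ('b'): no match needed
  Position 1 ('e'): no match needed
  Position 2 ('d'): matches sub[0] = 'd'
  Position 3 ('b'): no match needed
  Position 4 ('d'): matches sub[1] = 'd'
  Position 5 ('b'): matches sub[2] = 'b'
All 3 characters matched => is a subsequence

1


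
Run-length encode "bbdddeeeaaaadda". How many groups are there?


Input: bbdddeeeaaaadda
Scanning for consecutive runs:
  Group 1: 'b' x 2 (positions 0-1)
  Group 2: 'd' x 3 (positions 2-4)
  Group 3: 'e' x 3 (positions 5-7)
  Group 4: 'a' x 4 (positions 8-11)
  Group 5: 'd' x 2 (positions 12-13)
  Group 6: 'a' x 1 (positions 14-14)
Total groups: 6

6


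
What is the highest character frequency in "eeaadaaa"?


Input: eeaadaaa
Character counts:
  'a': 5
  'd': 1
  'e': 2
Maximum frequency: 5

5


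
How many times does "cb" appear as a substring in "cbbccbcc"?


Searching for "cb" in "cbbccbcc"
Scanning each position:
  Position 0: "cb" => MATCH
  Position 1: "bb" => no
  Position 2: "bc" => no
  Position 3: "cc" => no
  Position 4: "cb" => MATCH
  Position 5: "bc" => no
  Position 6: "cc" => no
Total occurrences: 2

2


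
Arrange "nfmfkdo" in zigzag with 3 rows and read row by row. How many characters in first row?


Zigzag "nfmfkdo" into 3 rows:
Placing characters:
  'n' => row 0
  'f' => row 1
  'm' => row 2
  'f' => row 1
  'k' => row 0
  'd' => row 1
  'o' => row 2
Rows:
  Row 0: "nk"
  Row 1: "ffd"
  Row 2: "mo"
First row length: 2

2


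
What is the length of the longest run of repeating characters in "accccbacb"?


Input: "accccbacb"
Scanning for longest run:
  Position 1 ('c'): new char, reset run to 1
  Position 2 ('c'): continues run of 'c', length=2
  Position 3 ('c'): continues run of 'c', length=3
  Position 4 ('c'): continues run of 'c', length=4
  Position 5 ('b'): new char, reset run to 1
  Position 6 ('a'): new char, reset run to 1
  Position 7 ('c'): new char, reset run to 1
  Position 8 ('b'): new char, reset run to 1
Longest run: 'c' with length 4

4


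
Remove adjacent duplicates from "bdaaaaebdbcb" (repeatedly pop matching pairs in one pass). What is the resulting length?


Input: bdaaaaebdbcb
Stack-based adjacent duplicate removal:
  Read 'b': push. Stack: b
  Read 'd': push. Stack: bd
  Read 'a': push. Stack: bda
  Read 'a': matches stack top 'a' => pop. Stack: bd
  Read 'a': push. Stack: bda
  Read 'a': matches stack top 'a' => pop. Stack: bd
  Read 'e': push. Stack: bde
  Read 'b': push. Stack: bdeb
  Read 'd': push. Stack: bdebd
  Read 'b': push. Stack: bdebdb
  Read 'c': push. Stack: bdebdbc
  Read 'b': push. Stack: bdebdbcb
Final stack: "bdebdbcb" (length 8)

8


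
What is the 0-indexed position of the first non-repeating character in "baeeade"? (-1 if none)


Input: baeeade
Character frequencies:
  'a': 2
  'b': 1
  'd': 1
  'e': 3
Scanning left to right for freq == 1:
  Position 0 ('b'): unique! => answer = 0

0


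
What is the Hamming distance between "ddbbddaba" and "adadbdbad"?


Comparing "ddbbddaba" and "adadbdbad" position by position:
  Position 0: 'd' vs 'a' => differ
  Position 1: 'd' vs 'd' => same
  Position 2: 'b' vs 'a' => differ
  Position 3: 'b' vs 'd' => differ
  Position 4: 'd' vs 'b' => differ
  Position 5: 'd' vs 'd' => same
  Position 6: 'a' vs 'b' => differ
  Position 7: 'b' vs 'a' => differ
  Position 8: 'a' vs 'd' => differ
Total differences (Hamming distance): 7

7


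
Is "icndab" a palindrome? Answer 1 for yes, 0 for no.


Input: icndab
Reversed: badnci
  Compare pos 0 ('i') with pos 5 ('b'): MISMATCH
  Compare pos 1 ('c') with pos 4 ('a'): MISMATCH
  Compare pos 2 ('n') with pos 3 ('d'): MISMATCH
Result: not a palindrome

0


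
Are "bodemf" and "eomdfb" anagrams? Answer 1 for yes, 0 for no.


Strings: "bodemf", "eomdfb"
Sorted first:  bdefmo
Sorted second: bdefmo
Sorted forms match => anagrams

1


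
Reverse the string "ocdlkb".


Input: ocdlkb
Reading characters right to left:
  Position 5: 'b'
  Position 4: 'k'
  Position 3: 'l'
  Position 2: 'd'
  Position 1: 'c'
  Position 0: 'o'
Reversed: bkldco

bkldco


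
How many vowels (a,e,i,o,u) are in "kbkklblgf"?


Input: kbkklblgf
Checking each character:
  'k' at position 0: consonant
  'b' at position 1: consonant
  'k' at position 2: consonant
  'k' at position 3: consonant
  'l' at position 4: consonant
  'b' at position 5: consonant
  'l' at position 6: consonant
  'g' at position 7: consonant
  'f' at position 8: consonant
Total vowels: 0

0


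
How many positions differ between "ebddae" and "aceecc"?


Comparing "ebddae" and "aceecc" position by position:
  Position 0: 'e' vs 'a' => DIFFER
  Position 1: 'b' vs 'c' => DIFFER
  Position 2: 'd' vs 'e' => DIFFER
  Position 3: 'd' vs 'e' => DIFFER
  Position 4: 'a' vs 'c' => DIFFER
  Position 5: 'e' vs 'c' => DIFFER
Positions that differ: 6

6


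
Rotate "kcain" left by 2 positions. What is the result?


Input: "kcain", rotate left by 2
First 2 characters: "kc"
Remaining characters: "ain"
Concatenate remaining + first: "ain" + "kc" = "ainkc"

ainkc


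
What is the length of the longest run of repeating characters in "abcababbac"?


Input: "abcababbac"
Scanning for longest run:
  Position 1 ('b'): new char, reset run to 1
  Position 2 ('c'): new char, reset run to 1
  Position 3 ('a'): new char, reset run to 1
  Position 4 ('b'): new char, reset run to 1
  Position 5 ('a'): new char, reset run to 1
  Position 6 ('b'): new char, reset run to 1
  Position 7 ('b'): continues run of 'b', length=2
  Position 8 ('a'): new char, reset run to 1
  Position 9 ('c'): new char, reset run to 1
Longest run: 'b' with length 2

2


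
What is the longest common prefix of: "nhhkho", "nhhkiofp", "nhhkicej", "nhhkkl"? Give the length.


Words: nhhkho, nhhkiofp, nhhkicej, nhhkkl
  Position 0: all 'n' => match
  Position 1: all 'h' => match
  Position 2: all 'h' => match
  Position 3: all 'k' => match
  Position 4: ('h', 'i', 'i', 'k') => mismatch, stop
LCP = "nhhk" (length 4)

4


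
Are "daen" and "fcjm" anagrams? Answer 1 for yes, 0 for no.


Strings: "daen", "fcjm"
Sorted first:  aden
Sorted second: cfjm
Differ at position 0: 'a' vs 'c' => not anagrams

0


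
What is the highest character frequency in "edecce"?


Input: edecce
Character counts:
  'c': 2
  'd': 1
  'e': 3
Maximum frequency: 3

3


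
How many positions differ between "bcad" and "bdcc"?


Comparing "bcad" and "bdcc" position by position:
  Position 0: 'b' vs 'b' => same
  Position 1: 'c' vs 'd' => DIFFER
  Position 2: 'a' vs 'c' => DIFFER
  Position 3: 'd' vs 'c' => DIFFER
Positions that differ: 3

3


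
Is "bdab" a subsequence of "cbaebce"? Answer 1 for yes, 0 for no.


Check if "bdab" is a subsequence of "cbaebce"
Greedy scan:
  Position 0 ('c'): no match needed
  Position 1 ('b'): matches sub[0] = 'b'
  Position 2 ('a'): no match needed
  Position 3 ('e'): no match needed
  Position 4 ('b'): no match needed
  Position 5 ('c'): no match needed
  Position 6 ('e'): no match needed
Only matched 1/4 characters => not a subsequence

0


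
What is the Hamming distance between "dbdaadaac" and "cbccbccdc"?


Comparing "dbdaadaac" and "cbccbccdc" position by position:
  Position 0: 'd' vs 'c' => differ
  Position 1: 'b' vs 'b' => same
  Position 2: 'd' vs 'c' => differ
  Position 3: 'a' vs 'c' => differ
  Position 4: 'a' vs 'b' => differ
  Position 5: 'd' vs 'c' => differ
  Position 6: 'a' vs 'c' => differ
  Position 7: 'a' vs 'd' => differ
  Position 8: 'c' vs 'c' => same
Total differences (Hamming distance): 7

7


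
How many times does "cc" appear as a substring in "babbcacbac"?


Searching for "cc" in "babbcacbac"
Scanning each position:
  Position 0: "ba" => no
  Position 1: "ab" => no
  Position 2: "bb" => no
  Position 3: "bc" => no
  Position 4: "ca" => no
  Position 5: "ac" => no
  Position 6: "cb" => no
  Position 7: "ba" => no
  Position 8: "ac" => no
Total occurrences: 0

0


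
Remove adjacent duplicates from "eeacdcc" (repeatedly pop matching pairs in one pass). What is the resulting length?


Input: eeacdcc
Stack-based adjacent duplicate removal:
  Read 'e': push. Stack: e
  Read 'e': matches stack top 'e' => pop. Stack: (empty)
  Read 'a': push. Stack: a
  Read 'c': push. Stack: ac
  Read 'd': push. Stack: acd
  Read 'c': push. Stack: acdc
  Read 'c': matches stack top 'c' => pop. Stack: acd
Final stack: "acd" (length 3)

3


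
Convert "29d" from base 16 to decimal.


Input: "29d" in base 16
Positional expansion:
  Digit '2' (value 2) x 16^2 = 512
  Digit '9' (value 9) x 16^1 = 144
  Digit 'd' (value 13) x 16^0 = 13
Sum = 669

669


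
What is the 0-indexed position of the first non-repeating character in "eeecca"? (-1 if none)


Input: eeecca
Character frequencies:
  'a': 1
  'c': 2
  'e': 3
Scanning left to right for freq == 1:
  Position 0 ('e'): freq=3, skip
  Position 1 ('e'): freq=3, skip
  Position 2 ('e'): freq=3, skip
  Position 3 ('c'): freq=2, skip
  Position 4 ('c'): freq=2, skip
  Position 5 ('a'): unique! => answer = 5

5


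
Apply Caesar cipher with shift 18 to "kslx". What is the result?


Caesar cipher: shift "kslx" by 18
  'k' (pos 10) + 18 = pos 2 = 'c'
  's' (pos 18) + 18 = pos 10 = 'k'
  'l' (pos 11) + 18 = pos 3 = 'd'
  'x' (pos 23) + 18 = pos 15 = 'p'
Result: ckdp

ckdp


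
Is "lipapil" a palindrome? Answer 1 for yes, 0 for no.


Input: lipapil
Reversed: lipapil
  Compare pos 0 ('l') with pos 6 ('l'): match
  Compare pos 1 ('i') with pos 5 ('i'): match
  Compare pos 2 ('p') with pos 4 ('p'): match
Result: palindrome

1
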